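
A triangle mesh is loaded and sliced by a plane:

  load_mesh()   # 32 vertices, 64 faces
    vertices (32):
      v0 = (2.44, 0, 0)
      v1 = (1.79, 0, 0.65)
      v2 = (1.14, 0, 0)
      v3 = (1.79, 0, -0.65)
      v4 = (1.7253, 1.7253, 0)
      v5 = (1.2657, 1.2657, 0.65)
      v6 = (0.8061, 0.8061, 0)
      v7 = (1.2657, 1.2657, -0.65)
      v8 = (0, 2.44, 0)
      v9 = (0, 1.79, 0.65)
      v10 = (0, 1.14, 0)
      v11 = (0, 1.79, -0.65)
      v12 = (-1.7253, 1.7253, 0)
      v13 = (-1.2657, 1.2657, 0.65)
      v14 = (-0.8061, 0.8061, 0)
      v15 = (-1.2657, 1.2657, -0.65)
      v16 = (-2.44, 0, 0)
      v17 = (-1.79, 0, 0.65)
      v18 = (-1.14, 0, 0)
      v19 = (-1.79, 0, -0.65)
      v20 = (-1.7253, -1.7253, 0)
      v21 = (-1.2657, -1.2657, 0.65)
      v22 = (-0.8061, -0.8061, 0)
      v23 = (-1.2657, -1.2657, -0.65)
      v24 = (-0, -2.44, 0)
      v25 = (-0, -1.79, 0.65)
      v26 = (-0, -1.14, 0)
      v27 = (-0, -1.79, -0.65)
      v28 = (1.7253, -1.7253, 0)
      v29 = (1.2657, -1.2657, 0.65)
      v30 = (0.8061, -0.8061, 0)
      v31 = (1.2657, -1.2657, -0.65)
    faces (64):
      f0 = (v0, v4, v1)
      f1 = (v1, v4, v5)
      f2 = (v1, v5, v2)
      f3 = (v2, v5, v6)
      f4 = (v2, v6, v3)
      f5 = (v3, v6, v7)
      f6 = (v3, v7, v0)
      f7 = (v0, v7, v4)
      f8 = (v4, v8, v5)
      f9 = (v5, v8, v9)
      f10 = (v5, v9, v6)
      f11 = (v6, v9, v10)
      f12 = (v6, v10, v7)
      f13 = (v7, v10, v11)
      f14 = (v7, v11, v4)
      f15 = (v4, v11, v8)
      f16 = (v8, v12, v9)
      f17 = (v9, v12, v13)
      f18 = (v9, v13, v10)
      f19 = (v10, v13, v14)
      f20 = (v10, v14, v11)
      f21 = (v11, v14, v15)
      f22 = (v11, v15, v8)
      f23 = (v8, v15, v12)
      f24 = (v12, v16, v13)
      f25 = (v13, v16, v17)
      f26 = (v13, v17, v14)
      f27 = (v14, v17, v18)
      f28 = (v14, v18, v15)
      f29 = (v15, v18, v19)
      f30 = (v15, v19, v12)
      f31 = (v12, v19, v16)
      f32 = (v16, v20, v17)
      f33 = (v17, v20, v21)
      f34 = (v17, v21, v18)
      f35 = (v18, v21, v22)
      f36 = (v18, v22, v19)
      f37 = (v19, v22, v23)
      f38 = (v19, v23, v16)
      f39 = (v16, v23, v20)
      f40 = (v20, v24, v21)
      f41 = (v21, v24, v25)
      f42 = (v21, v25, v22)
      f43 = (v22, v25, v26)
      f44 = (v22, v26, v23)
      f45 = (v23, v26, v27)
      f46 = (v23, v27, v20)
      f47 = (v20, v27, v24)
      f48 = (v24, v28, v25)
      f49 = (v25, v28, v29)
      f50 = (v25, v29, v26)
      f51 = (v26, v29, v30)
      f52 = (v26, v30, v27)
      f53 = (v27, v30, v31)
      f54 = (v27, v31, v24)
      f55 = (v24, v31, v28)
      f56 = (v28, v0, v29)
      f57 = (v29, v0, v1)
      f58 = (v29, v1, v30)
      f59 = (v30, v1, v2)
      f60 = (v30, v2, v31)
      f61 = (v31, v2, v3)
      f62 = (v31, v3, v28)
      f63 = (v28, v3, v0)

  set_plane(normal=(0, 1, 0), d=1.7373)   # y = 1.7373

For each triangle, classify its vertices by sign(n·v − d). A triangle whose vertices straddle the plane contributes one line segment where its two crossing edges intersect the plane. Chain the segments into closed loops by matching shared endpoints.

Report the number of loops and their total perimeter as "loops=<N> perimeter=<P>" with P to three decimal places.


Straddling triangles (14 of 64):
  (v4,v8,v5) [-+-] → (1.69633, 1.7373, 0)–(0.757394, 1.7373, 0.388959)  len=1.0163
  (v5,v8,v9) [-++] → (0.757394, 1.7373, 0.388959)–(0.127222, 1.7373, 0.65)  len=0.6821
  (v5,v9,v6) [-+-] → (0.127222, 1.7373, 0.65)–(0.0431766, 1.7373, 0.615184)  len=0.0910
  (v6,v9,v10) [-+-] → (0.0431766, 1.7373, 0.615184)–(0, 1.7373, 0.5973)  len=0.0467
  (v7,v10,v11) [--+] → (0, 1.7373, -0.5973)–(0.127222, 1.7373, -0.65)  len=0.1377
  (v7,v11,v4) [-+-] → (0.127222, 1.7373, -0.65)–(1.40531, 1.7373, -0.120556)  len=1.3834
  (v4,v11,v8) [-++] → (1.40531, 1.7373, -0.120556)–(1.69633, 1.7373, 0)  len=0.3150
  (v8,v12,v9) [+-+] → (-1.69633, 1.7373, 0)–(-1.40531, 1.7373, 0.120556)  len=0.3150
  (v9,v12,v13) [+--] → (-1.40531, 1.7373, 0.120556)–(-0.127222, 1.7373, 0.65)  len=1.3834
  (v9,v13,v10) [+--] → (-0.127222, 1.7373, 0.65)–(0, 1.7373, 0.5973)  len=0.1377
  (v10,v14,v11) [--+] → (-0.0431766, 1.7373, -0.615184)–(0, 1.7373, -0.5973)  len=0.0467
  (v11,v14,v15) [+--] → (-0.0431766, 1.7373, -0.615184)–(-0.127222, 1.7373, -0.65)  len=0.0910
  (v11,v15,v8) [+-+] → (-0.127222, 1.7373, -0.65)–(-0.757394, 1.7373, -0.388959)  len=0.6821
  (v8,v15,v12) [+--] → (-0.757394, 1.7373, -0.388959)–(-1.69633, 1.7373, 0)  len=1.0163

Chained into 1 loop(s):
  loop 1: 14 segments, perimeter = 7.3445
Total perimeter = 7.344

loops=1 perimeter=7.344


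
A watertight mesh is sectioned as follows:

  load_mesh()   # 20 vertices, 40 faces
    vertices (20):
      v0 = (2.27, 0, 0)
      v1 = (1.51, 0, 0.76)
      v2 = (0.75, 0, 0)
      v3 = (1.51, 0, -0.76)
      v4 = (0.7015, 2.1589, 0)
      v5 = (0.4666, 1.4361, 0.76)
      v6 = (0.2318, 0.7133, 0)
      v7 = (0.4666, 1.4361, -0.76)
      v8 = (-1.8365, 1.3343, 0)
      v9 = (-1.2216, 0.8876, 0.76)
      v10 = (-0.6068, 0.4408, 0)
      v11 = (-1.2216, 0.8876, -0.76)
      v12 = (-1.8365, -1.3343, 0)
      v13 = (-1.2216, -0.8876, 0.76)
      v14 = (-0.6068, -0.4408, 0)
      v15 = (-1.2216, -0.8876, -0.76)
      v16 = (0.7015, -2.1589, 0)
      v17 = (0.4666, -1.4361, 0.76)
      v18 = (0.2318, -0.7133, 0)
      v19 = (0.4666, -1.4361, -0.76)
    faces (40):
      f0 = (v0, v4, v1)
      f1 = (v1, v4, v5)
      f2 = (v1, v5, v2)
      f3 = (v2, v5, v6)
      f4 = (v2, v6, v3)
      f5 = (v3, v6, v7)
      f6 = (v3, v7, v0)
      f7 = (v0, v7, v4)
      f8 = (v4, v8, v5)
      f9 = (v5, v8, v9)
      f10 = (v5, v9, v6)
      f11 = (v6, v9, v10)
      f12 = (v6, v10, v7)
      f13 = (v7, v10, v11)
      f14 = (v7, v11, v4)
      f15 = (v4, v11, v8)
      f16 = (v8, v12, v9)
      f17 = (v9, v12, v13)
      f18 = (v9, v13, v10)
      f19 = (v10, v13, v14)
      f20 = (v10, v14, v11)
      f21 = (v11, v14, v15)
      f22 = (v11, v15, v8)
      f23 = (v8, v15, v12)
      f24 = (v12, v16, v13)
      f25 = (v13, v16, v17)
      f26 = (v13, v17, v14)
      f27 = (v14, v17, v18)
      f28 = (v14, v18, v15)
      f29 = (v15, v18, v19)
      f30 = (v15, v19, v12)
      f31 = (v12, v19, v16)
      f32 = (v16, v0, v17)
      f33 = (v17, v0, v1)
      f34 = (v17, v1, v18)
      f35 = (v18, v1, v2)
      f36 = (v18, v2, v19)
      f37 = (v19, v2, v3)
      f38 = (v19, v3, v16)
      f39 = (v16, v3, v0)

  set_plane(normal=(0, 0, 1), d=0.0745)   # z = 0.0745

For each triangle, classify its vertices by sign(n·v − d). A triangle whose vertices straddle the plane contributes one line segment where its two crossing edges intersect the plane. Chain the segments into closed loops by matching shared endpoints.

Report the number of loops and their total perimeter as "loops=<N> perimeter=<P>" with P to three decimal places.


loops=2 perimeter=17.751

Straddling triangles (20 of 40):
  (v0,v4,v1) [--+] → (0.780754, 1.94727, 0.0745)–(2.1955, 0, 0.0745)  len=2.4069
  (v1,v4,v5) [+-+] → (0.780754, 1.94727, 0.0745)–(0.678474, 2.08805, 0.0745)  len=0.1740
  (v1,v5,v2) [++-] → (0.722219, 0.140776, 0.0745)–(0.8245, 0, 0.0745)  len=0.1740
  (v2,v5,v6) [-+-] → (0.722219, 0.140776, 0.0745)–(0.254817, 0.784153, 0.0745)  len=0.7952
  (v4,v8,v5) [--+] → (-1.61074, 1.34428, 0.0745)–(0.678474, 2.08805, 0.0745)  len=2.4070
  (v5,v8,v9) [+-+] → (-1.61074, 1.34428, 0.0745)–(-1.77622, 1.29051, 0.0745)  len=0.1740
  (v5,v9,v6) [++-] → (0.0893286, 0.730386, 0.0745)–(0.254817, 0.784153, 0.0745)  len=0.1740
  (v6,v9,v10) [-+-] → (0.0893286, 0.730386, 0.0745)–(-0.667067, 0.484598, 0.0745)  len=0.7953
  (v8,v12,v9) [--+] → (-1.77622, -1.1165, 0.0745)–(-1.77622, 1.29051, 0.0745)  len=2.4070
  (v9,v12,v13) [+-+] → (-1.77622, -1.1165, 0.0745)–(-1.77622, -1.29051, 0.0745)  len=0.1740
  (v9,v13,v10) [++-] → (-0.667067, 0.310582, 0.0745)–(-0.667067, 0.484598, 0.0745)  len=0.1740
  (v10,v13,v14) [-+-] → (-0.667067, 0.310582, 0.0745)–(-0.667067, -0.484598, 0.0745)  len=0.7952
  (v12,v16,v13) [--+] → (0.512986, -2.03428, 0.0745)–(-1.77622, -1.29051, 0.0745)  len=2.4070
  (v13,v16,v17) [+-+] → (0.512986, -2.03428, 0.0745)–(0.678474, -2.08805, 0.0745)  len=0.1740
  (v13,v17,v14) [++-] → (-0.501579, -0.538366, 0.0745)–(-0.667067, -0.484598, 0.0745)  len=0.1740
  (v14,v17,v18) [-+-] → (-0.501579, -0.538366, 0.0745)–(0.254817, -0.784153, 0.0745)  len=0.7953
  (v16,v0,v17) [--+] → (2.09322, -0.140776, 0.0745)–(0.678474, -2.08805, 0.0745)  len=2.4069
  (v17,v0,v1) [+-+] → (2.09322, -0.140776, 0.0745)–(2.1955, 0, 0.0745)  len=0.1740
  (v17,v1,v18) [++-] → (0.357097, -0.643378, 0.0745)–(0.254817, -0.784153, 0.0745)  len=0.1740
  (v18,v1,v2) [-+-] → (0.357097, -0.643378, 0.0745)–(0.8245, 0, 0.0745)  len=0.7952

Chained into 2 loop(s):
  loop 1: 10 segments, perimeter = 12.9049
  loop 2: 10 segments, perimeter = 4.8463
Total perimeter = 17.751


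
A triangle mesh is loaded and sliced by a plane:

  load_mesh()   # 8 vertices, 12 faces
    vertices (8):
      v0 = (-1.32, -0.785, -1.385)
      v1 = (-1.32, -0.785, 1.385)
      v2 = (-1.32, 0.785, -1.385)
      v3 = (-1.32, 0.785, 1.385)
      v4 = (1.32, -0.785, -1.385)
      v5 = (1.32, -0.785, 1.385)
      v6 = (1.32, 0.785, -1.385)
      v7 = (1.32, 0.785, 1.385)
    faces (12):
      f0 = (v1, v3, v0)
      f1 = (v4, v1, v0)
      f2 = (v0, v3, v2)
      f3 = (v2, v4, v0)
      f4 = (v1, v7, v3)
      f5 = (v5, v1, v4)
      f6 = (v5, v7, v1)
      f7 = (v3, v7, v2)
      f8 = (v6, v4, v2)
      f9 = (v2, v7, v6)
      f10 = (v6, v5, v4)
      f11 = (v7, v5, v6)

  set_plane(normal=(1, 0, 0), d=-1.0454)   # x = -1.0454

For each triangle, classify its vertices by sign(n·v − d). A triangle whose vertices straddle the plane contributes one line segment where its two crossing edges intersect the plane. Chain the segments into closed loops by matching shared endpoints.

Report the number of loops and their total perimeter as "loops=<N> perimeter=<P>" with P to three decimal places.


Straddling triangles (8 of 12):
  (v4,v1,v0) [+--] → (-1.0454, -0.785, 1.09688)–(-1.0454, -0.785, -1.385)  len=2.4819
  (v2,v4,v0) [-+-] → (-1.0454, 0.621696, -1.385)–(-1.0454, -0.785, -1.385)  len=1.4067
  (v1,v7,v3) [-+-] → (-1.0454, -0.621696, 1.385)–(-1.0454, 0.785, 1.385)  len=1.4067
  (v5,v1,v4) [+-+] → (-1.0454, -0.785, 1.385)–(-1.0454, -0.785, 1.09688)  len=0.2881
  (v5,v7,v1) [++-] → (-1.0454, -0.621696, 1.385)–(-1.0454, -0.785, 1.385)  len=0.1633
  (v3,v7,v2) [-+-] → (-1.0454, 0.785, 1.385)–(-1.0454, 0.785, -1.09688)  len=2.4819
  (v6,v4,v2) [++-] → (-1.0454, 0.621696, -1.385)–(-1.0454, 0.785, -1.385)  len=0.1633
  (v2,v7,v6) [-++] → (-1.0454, 0.785, -1.09688)–(-1.0454, 0.785, -1.385)  len=0.2881

Chained into 1 loop(s):
  loop 1: 8 segments, perimeter = 8.6800
Total perimeter = 8.680

loops=1 perimeter=8.680


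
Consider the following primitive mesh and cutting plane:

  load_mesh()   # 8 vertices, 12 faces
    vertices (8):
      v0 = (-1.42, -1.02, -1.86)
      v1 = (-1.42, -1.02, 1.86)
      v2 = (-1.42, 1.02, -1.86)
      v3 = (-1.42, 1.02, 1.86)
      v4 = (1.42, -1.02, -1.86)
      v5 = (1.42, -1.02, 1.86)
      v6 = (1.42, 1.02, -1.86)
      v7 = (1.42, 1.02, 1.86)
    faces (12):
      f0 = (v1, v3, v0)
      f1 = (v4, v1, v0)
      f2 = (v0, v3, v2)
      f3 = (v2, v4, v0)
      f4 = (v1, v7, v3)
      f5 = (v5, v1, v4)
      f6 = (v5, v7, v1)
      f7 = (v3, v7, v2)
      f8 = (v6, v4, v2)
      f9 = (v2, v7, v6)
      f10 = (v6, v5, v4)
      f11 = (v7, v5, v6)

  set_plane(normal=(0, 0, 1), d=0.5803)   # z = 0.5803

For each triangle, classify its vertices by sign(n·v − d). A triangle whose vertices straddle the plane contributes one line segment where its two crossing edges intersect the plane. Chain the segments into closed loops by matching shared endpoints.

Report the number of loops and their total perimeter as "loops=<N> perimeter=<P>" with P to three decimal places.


Straddling triangles (8 of 12):
  (v1,v3,v0) [++-] → (-1.42, 0.318229, 0.5803)–(-1.42, -1.02, 0.5803)  len=1.3382
  (v4,v1,v0) [-+-] → (-0.443025, -1.02, 0.5803)–(-1.42, -1.02, 0.5803)  len=0.9770
  (v0,v3,v2) [-+-] → (-1.42, 0.318229, 0.5803)–(-1.42, 1.02, 0.5803)  len=0.7018
  (v5,v1,v4) [++-] → (-0.443025, -1.02, 0.5803)–(1.42, -1.02, 0.5803)  len=1.8630
  (v3,v7,v2) [++-] → (0.443025, 1.02, 0.5803)–(-1.42, 1.02, 0.5803)  len=1.8630
  (v2,v7,v6) [-+-] → (0.443025, 1.02, 0.5803)–(1.42, 1.02, 0.5803)  len=0.9770
  (v6,v5,v4) [-+-] → (1.42, -0.318229, 0.5803)–(1.42, -1.02, 0.5803)  len=0.7018
  (v7,v5,v6) [++-] → (1.42, -0.318229, 0.5803)–(1.42, 1.02, 0.5803)  len=1.3382

Chained into 1 loop(s):
  loop 1: 8 segments, perimeter = 9.7600
Total perimeter = 9.760

loops=1 perimeter=9.760


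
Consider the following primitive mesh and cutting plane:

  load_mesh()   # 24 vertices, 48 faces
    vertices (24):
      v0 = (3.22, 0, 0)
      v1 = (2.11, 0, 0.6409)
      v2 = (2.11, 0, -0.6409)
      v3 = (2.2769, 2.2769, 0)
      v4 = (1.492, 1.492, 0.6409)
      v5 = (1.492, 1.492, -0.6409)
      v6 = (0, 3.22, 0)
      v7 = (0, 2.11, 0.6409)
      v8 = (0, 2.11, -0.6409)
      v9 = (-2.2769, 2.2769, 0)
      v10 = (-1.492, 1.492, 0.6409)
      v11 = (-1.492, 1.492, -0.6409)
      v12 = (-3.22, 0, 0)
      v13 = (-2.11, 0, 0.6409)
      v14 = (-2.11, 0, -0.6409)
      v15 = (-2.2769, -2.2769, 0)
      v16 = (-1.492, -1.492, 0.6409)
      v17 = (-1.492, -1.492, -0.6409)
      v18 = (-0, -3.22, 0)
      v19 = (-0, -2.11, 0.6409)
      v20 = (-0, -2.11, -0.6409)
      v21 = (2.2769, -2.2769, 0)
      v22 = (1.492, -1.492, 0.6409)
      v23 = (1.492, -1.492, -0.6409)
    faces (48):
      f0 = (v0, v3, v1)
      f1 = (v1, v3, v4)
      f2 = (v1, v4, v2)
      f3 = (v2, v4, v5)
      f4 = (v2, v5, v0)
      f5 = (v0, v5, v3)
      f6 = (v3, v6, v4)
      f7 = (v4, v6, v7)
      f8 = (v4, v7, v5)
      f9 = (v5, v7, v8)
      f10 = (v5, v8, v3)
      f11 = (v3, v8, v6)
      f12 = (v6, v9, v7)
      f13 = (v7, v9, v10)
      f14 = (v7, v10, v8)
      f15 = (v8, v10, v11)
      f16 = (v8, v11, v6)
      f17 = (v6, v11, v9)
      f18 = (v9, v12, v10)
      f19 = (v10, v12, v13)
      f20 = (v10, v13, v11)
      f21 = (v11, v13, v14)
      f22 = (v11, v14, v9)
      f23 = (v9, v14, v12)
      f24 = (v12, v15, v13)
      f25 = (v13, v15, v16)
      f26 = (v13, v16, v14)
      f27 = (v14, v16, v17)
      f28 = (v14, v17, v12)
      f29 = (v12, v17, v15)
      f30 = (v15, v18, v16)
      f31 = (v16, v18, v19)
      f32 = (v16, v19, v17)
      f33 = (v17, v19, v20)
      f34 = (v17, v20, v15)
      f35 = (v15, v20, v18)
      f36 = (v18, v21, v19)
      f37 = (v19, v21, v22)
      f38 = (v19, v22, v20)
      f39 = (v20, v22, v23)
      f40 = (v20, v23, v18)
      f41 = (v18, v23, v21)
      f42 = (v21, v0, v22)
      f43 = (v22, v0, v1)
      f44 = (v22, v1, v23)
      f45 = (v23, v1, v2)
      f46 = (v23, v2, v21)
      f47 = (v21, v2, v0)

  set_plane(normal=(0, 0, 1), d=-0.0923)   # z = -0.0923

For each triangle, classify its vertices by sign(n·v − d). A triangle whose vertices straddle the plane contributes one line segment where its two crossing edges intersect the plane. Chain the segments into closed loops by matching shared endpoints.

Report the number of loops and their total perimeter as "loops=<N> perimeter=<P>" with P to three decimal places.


Straddling triangles (32 of 48):
  (v1,v4,v2) [++-] → (1.8455, 0.638564, -0.0923)–(2.11, 0, -0.0923)  len=0.6912
  (v2,v4,v5) [-+-] → (1.8455, 0.638564, -0.0923)–(1.492, 1.492, -0.0923)  len=0.9238
  (v2,v5,v0) [--+] → (2.97114, 0.214872, -0.0923)–(3.06014, 0, -0.0923)  len=0.2326
  (v0,v5,v3) [+-+] → (2.97114, 0.214872, -0.0923)–(2.16386, 2.16386, -0.0923)  len=2.1096
  (v4,v7,v5) [++-] → (0.853436, 1.7565, -0.0923)–(1.492, 1.492, -0.0923)  len=0.6912
  (v5,v7,v8) [-+-] → (0.853436, 1.7565, -0.0923)–(0, 2.11, -0.0923)  len=0.9238
  (v5,v8,v3) [--+] → (1.94899, 2.25286, -0.0923)–(2.16386, 2.16386, -0.0923)  len=0.2326
  (v3,v8,v6) [+-+] → (1.94899, 2.25286, -0.0923)–(0, 3.06014, -0.0923)  len=2.1096
  (v7,v10,v8) [++-] → (-0.638564, 1.8455, -0.0923)–(0, 2.11, -0.0923)  len=0.6912
  (v8,v10,v11) [-+-] → (-0.638564, 1.8455, -0.0923)–(-1.492, 1.492, -0.0923)  len=0.9238
  (v8,v11,v6) [--+] → (-0.214872, 2.97114, -0.0923)–(0, 3.06014, -0.0923)  len=0.2326
  (v6,v11,v9) [+-+] → (-0.214872, 2.97114, -0.0923)–(-2.16386, 2.16386, -0.0923)  len=2.1096
  (v10,v13,v11) [++-] → (-1.7565, 0.853436, -0.0923)–(-1.492, 1.492, -0.0923)  len=0.6912
  (v11,v13,v14) [-+-] → (-1.7565, 0.853436, -0.0923)–(-2.11, 0, -0.0923)  len=0.9238
  (v11,v14,v9) [--+] → (-2.25286, 1.94899, -0.0923)–(-2.16386, 2.16386, -0.0923)  len=0.2326
  (v9,v14,v12) [+-+] → (-2.25286, 1.94899, -0.0923)–(-3.06014, 0, -0.0923)  len=2.1096
  (v13,v16,v14) [++-] → (-1.8455, -0.638564, -0.0923)–(-2.11, 0, -0.0923)  len=0.6912
  (v14,v16,v17) [-+-] → (-1.8455, -0.638564, -0.0923)–(-1.492, -1.492, -0.0923)  len=0.9238
  (v14,v17,v12) [--+] → (-2.97114, -0.214872, -0.0923)–(-3.06014, 0, -0.0923)  len=0.2326
  (v12,v17,v15) [+-+] → (-2.97114, -0.214872, -0.0923)–(-2.16386, -2.16386, -0.0923)  len=2.1096
  (v16,v19,v17) [++-] → (-0.853436, -1.7565, -0.0923)–(-1.492, -1.492, -0.0923)  len=0.6912
  (v17,v19,v20) [-+-] → (-0.853436, -1.7565, -0.0923)–(0, -2.11, -0.0923)  len=0.9238
  (v17,v20,v15) [--+] → (-1.94899, -2.25286, -0.0923)–(-2.16386, -2.16386, -0.0923)  len=0.2326
  (v15,v20,v18) [+-+] → (-1.94899, -2.25286, -0.0923)–(0, -3.06014, -0.0923)  len=2.1096
  (v19,v22,v20) [++-] → (0.638564, -1.8455, -0.0923)–(0, -2.11, -0.0923)  len=0.6912
  (v20,v22,v23) [-+-] → (0.638564, -1.8455, -0.0923)–(1.492, -1.492, -0.0923)  len=0.9238
  (v20,v23,v18) [--+] → (0.214872, -2.97114, -0.0923)–(0, -3.06014, -0.0923)  len=0.2326
  (v18,v23,v21) [+-+] → (0.214872, -2.97114, -0.0923)–(2.16386, -2.16386, -0.0923)  len=2.1096
  (v22,v1,v23) [++-] → (1.7565, -0.853436, -0.0923)–(1.492, -1.492, -0.0923)  len=0.6912
  (v23,v1,v2) [-+-] → (1.7565, -0.853436, -0.0923)–(2.11, 0, -0.0923)  len=0.9238
  (v23,v2,v21) [--+] → (2.25286, -1.94899, -0.0923)–(2.16386, -2.16386, -0.0923)  len=0.2326
  (v21,v2,v0) [+-+] → (2.25286, -1.94899, -0.0923)–(3.06014, 0, -0.0923)  len=2.1096

Chained into 2 loop(s):
  loop 1: 16 segments, perimeter = 12.9194
  loop 2: 16 segments, perimeter = 18.7371
Total perimeter = 31.657

loops=2 perimeter=31.657


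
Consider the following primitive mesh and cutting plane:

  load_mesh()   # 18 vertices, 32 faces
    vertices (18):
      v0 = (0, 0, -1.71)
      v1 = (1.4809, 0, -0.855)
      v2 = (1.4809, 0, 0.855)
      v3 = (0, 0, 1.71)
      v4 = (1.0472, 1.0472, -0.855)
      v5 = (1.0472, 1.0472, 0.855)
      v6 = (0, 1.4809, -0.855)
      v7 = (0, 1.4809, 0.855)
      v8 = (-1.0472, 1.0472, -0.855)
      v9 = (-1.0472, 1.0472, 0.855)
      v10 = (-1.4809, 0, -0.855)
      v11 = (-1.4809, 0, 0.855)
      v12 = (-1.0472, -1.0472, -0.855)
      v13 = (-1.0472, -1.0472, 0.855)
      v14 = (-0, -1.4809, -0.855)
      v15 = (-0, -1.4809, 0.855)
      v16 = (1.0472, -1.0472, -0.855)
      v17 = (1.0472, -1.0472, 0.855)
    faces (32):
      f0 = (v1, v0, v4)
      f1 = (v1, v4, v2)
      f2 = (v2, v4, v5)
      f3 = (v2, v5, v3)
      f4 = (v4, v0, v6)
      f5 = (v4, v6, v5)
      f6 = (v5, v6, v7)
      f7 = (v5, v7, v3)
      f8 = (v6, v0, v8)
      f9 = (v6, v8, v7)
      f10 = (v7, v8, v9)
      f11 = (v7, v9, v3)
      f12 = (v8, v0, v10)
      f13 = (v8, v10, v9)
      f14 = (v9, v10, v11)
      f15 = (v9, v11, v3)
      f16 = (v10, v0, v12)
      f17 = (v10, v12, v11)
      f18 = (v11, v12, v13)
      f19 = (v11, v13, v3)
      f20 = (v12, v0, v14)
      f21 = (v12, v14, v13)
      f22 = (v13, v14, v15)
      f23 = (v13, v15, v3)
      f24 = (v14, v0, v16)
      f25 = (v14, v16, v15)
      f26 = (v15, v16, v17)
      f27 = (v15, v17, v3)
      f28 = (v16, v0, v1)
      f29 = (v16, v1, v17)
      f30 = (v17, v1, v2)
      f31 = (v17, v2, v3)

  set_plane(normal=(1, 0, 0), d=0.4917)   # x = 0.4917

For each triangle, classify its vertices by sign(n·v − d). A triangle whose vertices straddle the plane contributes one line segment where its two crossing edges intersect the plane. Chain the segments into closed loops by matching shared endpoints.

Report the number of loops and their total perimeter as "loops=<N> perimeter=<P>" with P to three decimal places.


loops=1 perimeter=9.071

Straddling triangles (12 of 32):
  (v1,v0,v4) [+-+] → (0.4917, 0, -1.42612)–(0.4917, 0.4917, -1.30855)  len=0.5056
  (v2,v5,v3) [++-] → (0.4917, 0.4917, 1.30855)–(0.4917, 0, 1.42612)  len=0.5056
  (v4,v0,v6) [+--] → (0.4917, 0.4917, -1.30855)–(0.4917, 1.27726, -0.855)  len=0.9071
  (v4,v6,v5) [+-+] → (0.4917, 1.27726, -0.855)–(0.4917, 1.27726, -0.0520903)  len=0.8029
  (v5,v6,v7) [+--] → (0.4917, 1.27726, -0.0520903)–(0.4917, 1.27726, 0.855)  len=0.9071
  (v5,v7,v3) [+--] → (0.4917, 1.27726, 0.855)–(0.4917, 0.4917, 1.30855)  len=0.9071
  (v14,v0,v16) [--+] → (0.4917, -0.4917, -1.30855)–(0.4917, -1.27726, -0.855)  len=0.9071
  (v14,v16,v15) [-+-] → (0.4917, -1.27726, -0.855)–(0.4917, -1.27726, 0.0520903)  len=0.9071
  (v15,v16,v17) [-++] → (0.4917, -1.27726, 0.0520903)–(0.4917, -1.27726, 0.855)  len=0.8029
  (v15,v17,v3) [-+-] → (0.4917, -1.27726, 0.855)–(0.4917, -0.4917, 1.30855)  len=0.9071
  (v16,v0,v1) [+-+] → (0.4917, -0.4917, -1.30855)–(0.4917, 0, -1.42612)  len=0.5056
  (v17,v2,v3) [++-] → (0.4917, 0, 1.42612)–(0.4917, -0.4917, 1.30855)  len=0.5056

Chained into 1 loop(s):
  loop 1: 12 segments, perimeter = 9.0706
Total perimeter = 9.071


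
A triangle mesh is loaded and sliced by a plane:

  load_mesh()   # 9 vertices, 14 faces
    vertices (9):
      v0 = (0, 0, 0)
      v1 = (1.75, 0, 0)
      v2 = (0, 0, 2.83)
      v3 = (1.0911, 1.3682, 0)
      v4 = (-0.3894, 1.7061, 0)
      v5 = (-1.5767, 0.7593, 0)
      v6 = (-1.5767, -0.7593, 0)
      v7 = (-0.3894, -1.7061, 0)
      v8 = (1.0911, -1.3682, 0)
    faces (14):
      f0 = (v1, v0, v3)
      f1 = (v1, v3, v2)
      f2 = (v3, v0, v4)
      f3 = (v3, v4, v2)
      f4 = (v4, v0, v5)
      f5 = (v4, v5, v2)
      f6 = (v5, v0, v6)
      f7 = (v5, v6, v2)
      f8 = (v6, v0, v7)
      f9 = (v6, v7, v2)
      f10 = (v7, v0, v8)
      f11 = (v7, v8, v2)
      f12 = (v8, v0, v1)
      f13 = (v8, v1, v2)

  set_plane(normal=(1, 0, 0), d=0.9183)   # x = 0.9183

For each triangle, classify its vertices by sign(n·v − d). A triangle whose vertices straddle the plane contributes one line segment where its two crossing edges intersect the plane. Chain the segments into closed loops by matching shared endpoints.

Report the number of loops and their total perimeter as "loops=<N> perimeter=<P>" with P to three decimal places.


Straddling triangles (8 of 14):
  (v1,v0,v3) [+-+] → (0.9183, 0, 0)–(0.9183, 1.15152, 0)  len=1.1515
  (v1,v3,v2) [++-] → (0.9183, 1.15152, 0.448194)–(0.9183, 0, 1.34498)  len=1.4595
  (v3,v0,v4) [+--] → (0.9183, 1.15152, 0)–(0.9183, 1.40764, 0)  len=0.2561
  (v3,v4,v2) [+--] → (0.9183, 1.40764, 0)–(0.9183, 1.15152, 0.448194)  len=0.5162
  (v7,v0,v8) [--+] → (0.9183, -1.15152, 0)–(0.9183, -1.40764, 0)  len=0.2561
  (v7,v8,v2) [-+-] → (0.9183, -1.40764, 0)–(0.9183, -1.15152, 0.448194)  len=0.5162
  (v8,v0,v1) [+-+] → (0.9183, -1.15152, 0)–(0.9183, 0, 0)  len=1.1515
  (v8,v1,v2) [++-] → (0.9183, 0, 1.34498)–(0.9183, -1.15152, 0.448194)  len=1.4595

Chained into 1 loop(s):
  loop 1: 8 segments, perimeter = 6.7668
Total perimeter = 6.767

loops=1 perimeter=6.767


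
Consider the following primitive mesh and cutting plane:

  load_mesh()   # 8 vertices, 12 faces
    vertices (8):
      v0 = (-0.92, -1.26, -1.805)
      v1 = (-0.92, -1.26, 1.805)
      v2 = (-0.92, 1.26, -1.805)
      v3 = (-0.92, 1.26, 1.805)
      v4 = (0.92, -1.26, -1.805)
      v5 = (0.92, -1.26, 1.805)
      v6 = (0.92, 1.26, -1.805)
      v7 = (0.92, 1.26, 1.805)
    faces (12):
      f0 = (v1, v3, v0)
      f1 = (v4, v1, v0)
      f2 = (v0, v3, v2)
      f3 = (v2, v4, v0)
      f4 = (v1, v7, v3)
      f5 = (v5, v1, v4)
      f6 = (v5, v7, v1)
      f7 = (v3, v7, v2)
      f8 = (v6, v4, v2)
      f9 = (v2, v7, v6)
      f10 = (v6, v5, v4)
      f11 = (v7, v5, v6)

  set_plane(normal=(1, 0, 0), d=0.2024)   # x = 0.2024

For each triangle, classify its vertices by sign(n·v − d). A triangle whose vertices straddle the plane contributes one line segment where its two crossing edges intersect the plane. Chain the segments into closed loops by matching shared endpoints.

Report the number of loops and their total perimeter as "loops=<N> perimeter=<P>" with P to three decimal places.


Straddling triangles (8 of 12):
  (v4,v1,v0) [+--] → (0.2024, -1.26, -0.3971)–(0.2024, -1.26, -1.805)  len=1.4079
  (v2,v4,v0) [-+-] → (0.2024, -0.2772, -1.805)–(0.2024, -1.26, -1.805)  len=0.9828
  (v1,v7,v3) [-+-] → (0.2024, 0.2772, 1.805)–(0.2024, 1.26, 1.805)  len=0.9828
  (v5,v1,v4) [+-+] → (0.2024, -1.26, 1.805)–(0.2024, -1.26, -0.3971)  len=2.2021
  (v5,v7,v1) [++-] → (0.2024, 0.2772, 1.805)–(0.2024, -1.26, 1.805)  len=1.5372
  (v3,v7,v2) [-+-] → (0.2024, 1.26, 1.805)–(0.2024, 1.26, 0.3971)  len=1.4079
  (v6,v4,v2) [++-] → (0.2024, -0.2772, -1.805)–(0.2024, 1.26, -1.805)  len=1.5372
  (v2,v7,v6) [-++] → (0.2024, 1.26, 0.3971)–(0.2024, 1.26, -1.805)  len=2.2021

Chained into 1 loop(s):
  loop 1: 8 segments, perimeter = 12.2600
Total perimeter = 12.260

loops=1 perimeter=12.260


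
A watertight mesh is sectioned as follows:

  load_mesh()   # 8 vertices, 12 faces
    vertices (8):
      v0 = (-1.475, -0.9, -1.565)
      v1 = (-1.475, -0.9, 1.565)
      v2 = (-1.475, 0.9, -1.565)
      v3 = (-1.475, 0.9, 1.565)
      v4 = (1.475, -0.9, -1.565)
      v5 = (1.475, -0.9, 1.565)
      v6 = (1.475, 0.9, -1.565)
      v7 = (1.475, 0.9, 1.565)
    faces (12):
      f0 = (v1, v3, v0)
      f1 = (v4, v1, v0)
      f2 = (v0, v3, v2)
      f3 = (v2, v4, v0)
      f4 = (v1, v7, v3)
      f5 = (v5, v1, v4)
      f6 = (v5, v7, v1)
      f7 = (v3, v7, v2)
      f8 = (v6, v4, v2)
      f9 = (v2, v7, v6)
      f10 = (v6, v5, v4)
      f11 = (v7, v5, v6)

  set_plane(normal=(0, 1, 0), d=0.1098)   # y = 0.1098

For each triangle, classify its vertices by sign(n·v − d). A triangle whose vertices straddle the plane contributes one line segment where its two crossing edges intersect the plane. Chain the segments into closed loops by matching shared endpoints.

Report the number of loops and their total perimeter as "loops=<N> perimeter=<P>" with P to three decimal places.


loops=1 perimeter=12.160

Straddling triangles (8 of 12):
  (v1,v3,v0) [-+-] → (-1.475, 0.1098, 1.565)–(-1.475, 0.1098, 0.19093)  len=1.3741
  (v0,v3,v2) [-++] → (-1.475, 0.1098, 0.19093)–(-1.475, 0.1098, -1.565)  len=1.7559
  (v2,v4,v0) [+--] → (-0.17995, 0.1098, -1.565)–(-1.475, 0.1098, -1.565)  len=1.2951
  (v1,v7,v3) [-++] → (0.17995, 0.1098, 1.565)–(-1.475, 0.1098, 1.565)  len=1.6550
  (v5,v7,v1) [-+-] → (1.475, 0.1098, 1.565)–(0.17995, 0.1098, 1.565)  len=1.2951
  (v6,v4,v2) [+-+] → (1.475, 0.1098, -1.565)–(-0.17995, 0.1098, -1.565)  len=1.6550
  (v6,v5,v4) [+--] → (1.475, 0.1098, -0.19093)–(1.475, 0.1098, -1.565)  len=1.3741
  (v7,v5,v6) [+-+] → (1.475, 0.1098, 1.565)–(1.475, 0.1098, -0.19093)  len=1.7559

Chained into 1 loop(s):
  loop 1: 8 segments, perimeter = 12.1600
Total perimeter = 12.160


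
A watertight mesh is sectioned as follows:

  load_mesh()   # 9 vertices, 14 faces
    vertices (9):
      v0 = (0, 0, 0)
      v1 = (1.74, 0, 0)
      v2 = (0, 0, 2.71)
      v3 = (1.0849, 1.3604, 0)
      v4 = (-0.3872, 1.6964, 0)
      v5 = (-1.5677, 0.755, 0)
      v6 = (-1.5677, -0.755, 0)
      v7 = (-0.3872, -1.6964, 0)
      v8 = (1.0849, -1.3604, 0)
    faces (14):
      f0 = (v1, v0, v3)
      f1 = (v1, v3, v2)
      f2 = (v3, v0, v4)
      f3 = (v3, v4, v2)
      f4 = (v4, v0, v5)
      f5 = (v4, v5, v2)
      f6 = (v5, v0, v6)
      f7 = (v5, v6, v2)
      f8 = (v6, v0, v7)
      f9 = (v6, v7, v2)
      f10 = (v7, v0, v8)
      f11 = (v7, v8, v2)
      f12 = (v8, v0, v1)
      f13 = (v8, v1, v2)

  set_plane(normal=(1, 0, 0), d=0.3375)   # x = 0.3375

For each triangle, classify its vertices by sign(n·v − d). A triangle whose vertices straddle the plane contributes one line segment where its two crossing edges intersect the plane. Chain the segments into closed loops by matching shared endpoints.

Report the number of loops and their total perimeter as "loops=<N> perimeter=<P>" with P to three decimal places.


loops=1 perimeter=8.462

Straddling triangles (8 of 14):
  (v1,v0,v3) [+-+] → (0.3375, 0, 0)–(0.3375, 0.423205, 0)  len=0.4232
  (v1,v3,v2) [++-] → (0.3375, 0.423205, 1.86695)–(0.3375, 0, 2.18435)  len=0.5290
  (v3,v0,v4) [+--] → (0.3375, 0.423205, 0)–(0.3375, 1.53099, 0)  len=1.1078
  (v3,v4,v2) [+--] → (0.3375, 1.53099, 0)–(0.3375, 0.423205, 1.86695)  len=2.1709
  (v7,v0,v8) [--+] → (0.3375, -0.423205, 0)–(0.3375, -1.53099, 0)  len=1.1078
  (v7,v8,v2) [-+-] → (0.3375, -1.53099, 0)–(0.3375, -0.423205, 1.86695)  len=2.1709
  (v8,v0,v1) [+-+] → (0.3375, -0.423205, 0)–(0.3375, 0, 0)  len=0.4232
  (v8,v1,v2) [++-] → (0.3375, 0, 2.18435)–(0.3375, -0.423205, 1.86695)  len=0.5290

Chained into 1 loop(s):
  loop 1: 8 segments, perimeter = 8.4617
Total perimeter = 8.462


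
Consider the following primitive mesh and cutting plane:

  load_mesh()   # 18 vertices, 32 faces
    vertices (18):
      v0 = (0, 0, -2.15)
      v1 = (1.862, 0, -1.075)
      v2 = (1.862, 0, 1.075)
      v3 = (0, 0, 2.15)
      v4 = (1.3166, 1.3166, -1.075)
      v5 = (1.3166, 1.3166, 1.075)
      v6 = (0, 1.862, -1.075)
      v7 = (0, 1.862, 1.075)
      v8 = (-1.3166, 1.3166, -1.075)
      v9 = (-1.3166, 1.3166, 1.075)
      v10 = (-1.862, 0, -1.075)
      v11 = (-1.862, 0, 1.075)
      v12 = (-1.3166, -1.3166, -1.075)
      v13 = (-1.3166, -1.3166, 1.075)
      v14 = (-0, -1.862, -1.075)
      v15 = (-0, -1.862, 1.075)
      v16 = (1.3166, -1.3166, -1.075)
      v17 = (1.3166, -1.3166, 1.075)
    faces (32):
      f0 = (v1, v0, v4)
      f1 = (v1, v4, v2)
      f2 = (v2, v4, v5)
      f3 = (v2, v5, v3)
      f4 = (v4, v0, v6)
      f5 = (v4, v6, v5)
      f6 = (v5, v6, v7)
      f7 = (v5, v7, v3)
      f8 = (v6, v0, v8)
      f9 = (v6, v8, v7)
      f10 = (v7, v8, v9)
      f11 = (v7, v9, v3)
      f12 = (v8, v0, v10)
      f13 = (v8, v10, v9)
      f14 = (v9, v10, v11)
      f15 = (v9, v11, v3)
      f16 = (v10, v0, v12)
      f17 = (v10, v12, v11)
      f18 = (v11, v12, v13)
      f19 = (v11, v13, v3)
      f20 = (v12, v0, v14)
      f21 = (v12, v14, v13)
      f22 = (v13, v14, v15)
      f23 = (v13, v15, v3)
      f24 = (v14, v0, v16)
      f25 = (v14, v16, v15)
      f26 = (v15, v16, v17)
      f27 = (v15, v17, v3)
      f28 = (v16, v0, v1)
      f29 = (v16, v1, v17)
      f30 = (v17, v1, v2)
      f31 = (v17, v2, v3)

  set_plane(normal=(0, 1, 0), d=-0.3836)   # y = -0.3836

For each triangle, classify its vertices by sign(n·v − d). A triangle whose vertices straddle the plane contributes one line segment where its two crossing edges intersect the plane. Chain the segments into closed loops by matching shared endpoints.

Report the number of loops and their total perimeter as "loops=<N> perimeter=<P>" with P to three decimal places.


Straddling triangles (12 of 32):
  (v10,v0,v12) [++-] → (-0.3836, -0.3836, -1.83679)–(-1.70309, -0.3836, -1.075)  len=1.5236
  (v10,v12,v11) [+-+] → (-1.70309, -0.3836, -1.075)–(-1.70309, -0.3836, 0.448583)  len=1.5236
  (v11,v12,v13) [+--] → (-1.70309, -0.3836, 0.448583)–(-1.70309, -0.3836, 1.075)  len=0.6264
  (v11,v13,v3) [+-+] → (-1.70309, -0.3836, 1.075)–(-0.3836, -0.3836, 1.83679)  len=1.5236
  (v12,v0,v14) [-+-] → (-0.3836, -0.3836, -1.83679)–(0, -0.3836, -1.92853)  len=0.3944
  (v13,v15,v3) [--+] → (0, -0.3836, 1.92853)–(-0.3836, -0.3836, 1.83679)  len=0.3944
  (v14,v0,v16) [-+-] → (0, -0.3836, -1.92853)–(0.3836, -0.3836, -1.83679)  len=0.3944
  (v15,v17,v3) [--+] → (0.3836, -0.3836, 1.83679)–(0, -0.3836, 1.92853)  len=0.3944
  (v16,v0,v1) [-++] → (0.3836, -0.3836, -1.83679)–(1.70309, -0.3836, -1.075)  len=1.5236
  (v16,v1,v17) [-+-] → (1.70309, -0.3836, -1.075)–(1.70309, -0.3836, -0.448583)  len=0.6264
  (v17,v1,v2) [-++] → (1.70309, -0.3836, -0.448583)–(1.70309, -0.3836, 1.075)  len=1.5236
  (v17,v2,v3) [-++] → (1.70309, -0.3836, 1.075)–(0.3836, -0.3836, 1.83679)  len=1.5236

Chained into 1 loop(s):
  loop 1: 12 segments, perimeter = 11.9721
Total perimeter = 11.972

loops=1 perimeter=11.972


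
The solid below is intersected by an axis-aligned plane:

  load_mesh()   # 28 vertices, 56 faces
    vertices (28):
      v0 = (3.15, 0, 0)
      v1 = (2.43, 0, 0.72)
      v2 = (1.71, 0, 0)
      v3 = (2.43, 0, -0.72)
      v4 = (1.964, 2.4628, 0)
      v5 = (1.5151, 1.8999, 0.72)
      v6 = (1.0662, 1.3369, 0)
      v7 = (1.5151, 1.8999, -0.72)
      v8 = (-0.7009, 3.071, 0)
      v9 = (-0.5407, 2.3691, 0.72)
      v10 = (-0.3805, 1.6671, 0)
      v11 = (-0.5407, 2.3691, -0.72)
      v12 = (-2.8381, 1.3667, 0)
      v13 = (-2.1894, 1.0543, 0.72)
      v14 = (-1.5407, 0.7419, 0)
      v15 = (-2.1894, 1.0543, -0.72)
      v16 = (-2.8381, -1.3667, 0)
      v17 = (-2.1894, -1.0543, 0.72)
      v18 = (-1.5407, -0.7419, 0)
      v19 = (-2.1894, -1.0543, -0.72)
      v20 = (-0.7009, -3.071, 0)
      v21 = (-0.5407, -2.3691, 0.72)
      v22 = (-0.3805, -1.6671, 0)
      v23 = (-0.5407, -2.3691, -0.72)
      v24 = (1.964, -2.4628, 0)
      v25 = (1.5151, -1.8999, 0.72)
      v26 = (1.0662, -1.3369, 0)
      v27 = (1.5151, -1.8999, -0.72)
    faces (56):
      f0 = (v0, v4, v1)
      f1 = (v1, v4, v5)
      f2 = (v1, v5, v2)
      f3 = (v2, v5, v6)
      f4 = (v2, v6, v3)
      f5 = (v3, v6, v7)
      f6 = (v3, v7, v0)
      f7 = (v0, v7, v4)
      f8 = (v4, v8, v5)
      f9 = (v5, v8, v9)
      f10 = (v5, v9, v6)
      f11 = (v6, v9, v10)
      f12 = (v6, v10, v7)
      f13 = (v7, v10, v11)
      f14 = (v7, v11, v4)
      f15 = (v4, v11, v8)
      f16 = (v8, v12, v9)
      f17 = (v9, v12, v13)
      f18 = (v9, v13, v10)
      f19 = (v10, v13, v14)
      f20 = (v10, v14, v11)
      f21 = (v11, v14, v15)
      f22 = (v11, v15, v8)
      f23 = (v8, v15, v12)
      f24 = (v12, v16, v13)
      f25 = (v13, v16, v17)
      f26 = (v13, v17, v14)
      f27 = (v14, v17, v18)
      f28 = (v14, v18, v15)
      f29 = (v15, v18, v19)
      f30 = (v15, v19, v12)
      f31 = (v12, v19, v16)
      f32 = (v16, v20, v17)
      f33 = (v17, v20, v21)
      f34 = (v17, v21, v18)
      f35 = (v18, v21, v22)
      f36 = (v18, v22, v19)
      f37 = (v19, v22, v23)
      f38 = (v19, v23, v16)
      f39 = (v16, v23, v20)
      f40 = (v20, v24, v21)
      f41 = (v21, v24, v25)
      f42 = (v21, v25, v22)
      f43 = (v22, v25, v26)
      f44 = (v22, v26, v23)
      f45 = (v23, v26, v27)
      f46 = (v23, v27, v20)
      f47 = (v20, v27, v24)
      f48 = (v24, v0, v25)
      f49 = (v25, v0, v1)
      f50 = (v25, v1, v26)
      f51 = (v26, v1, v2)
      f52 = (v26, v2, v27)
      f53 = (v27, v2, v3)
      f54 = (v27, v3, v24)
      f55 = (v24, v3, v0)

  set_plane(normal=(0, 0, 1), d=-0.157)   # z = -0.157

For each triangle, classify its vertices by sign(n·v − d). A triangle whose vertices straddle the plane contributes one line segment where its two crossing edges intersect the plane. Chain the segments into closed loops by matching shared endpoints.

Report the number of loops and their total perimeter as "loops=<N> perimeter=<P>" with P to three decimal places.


Straddling triangles (28 of 56):
  (v2,v6,v3) [++-] → (1.36358, 1.04538, -0.157)–(1.867, 0, -0.157)  len=1.1603
  (v3,v6,v7) [-+-] → (1.36358, 1.04538, -0.157)–(1.16409, 1.45967, -0.157)  len=0.4598
  (v3,v7,v0) [--+] → (2.7935, 0.414284, -0.157)–(2.993, 0, -0.157)  len=0.4598
  (v0,v7,v4) [+-+] → (2.7935, 0.414284, -0.157)–(1.86611, 2.34006, -0.157)  len=2.1374
  (v6,v10,v7) [++-] → (0.0328461, 1.71786, -0.157)–(1.16409, 1.45967, -0.157)  len=1.1603
  (v7,v10,v11) [-+-] → (0.0328461, 1.71786, -0.157)–(-0.415432, 1.82018, -0.157)  len=0.4598
  (v7,v11,v4) [--+] → (1.41784, 2.44237, -0.157)–(1.86611, 2.34006, -0.157)  len=0.4598
  (v4,v11,v8) [+-+] → (1.41784, 2.44237, -0.157)–(-0.665967, 2.91795, -0.157)  len=2.1374
  (v10,v14,v11) [++-] → (-1.32264, 1.09672, -0.157)–(-0.415432, 1.82017, -0.157)  len=1.1604
  (v11,v14,v15) [-+-] → (-1.32264, 1.09672, -0.157)–(-1.68215, 0.810021, -0.157)  len=0.4598
  (v11,v15,v8) [--+] → (-1.02548, 2.63125, -0.157)–(-0.665967, 2.91795, -0.157)  len=0.4598
  (v8,v15,v12) [+-+] → (-1.02548, 2.63125, -0.157)–(-2.69665, 1.29858, -0.157)  len=2.1375
  (v14,v18,v15) [++-] → (-1.68215, -0.350229, -0.157)–(-1.68215, 0.810021, -0.157)  len=1.1602
  (v15,v18,v19) [-+-] → (-1.68215, -0.350229, -0.157)–(-1.68215, -0.810021, -0.157)  len=0.4598
  (v15,v19,v12) [--+] → (-2.69665, 0.838788, -0.157)–(-2.69665, 1.29858, -0.157)  len=0.4598
  (v12,v19,v16) [+-+] → (-2.69665, 0.838787, -0.157)–(-2.69665, -1.29858, -0.157)  len=2.1374
  (v18,v22,v19) [++-] → (-0.774941, -1.53348, -0.157)–(-1.68215, -0.810021, -0.157)  len=1.1604
  (v19,v22,v23) [-+-] → (-0.774941, -1.53348, -0.157)–(-0.415432, -1.82018, -0.157)  len=0.4598
  (v19,v23,v16) [--+] → (-2.33714, -1.58528, -0.157)–(-2.69665, -1.29858, -0.157)  len=0.4598
  (v16,v23,v20) [+-+] → (-2.33714, -1.58528, -0.157)–(-0.665967, -2.91795, -0.157)  len=2.1375
  (v22,v26,v23) [++-] → (0.715807, -1.56198, -0.157)–(-0.415432, -1.82017, -0.157)  len=1.1603
  (v23,v26,v27) [-+-] → (0.715807, -1.56198, -0.157)–(1.16409, -1.45967, -0.157)  len=0.4598
  (v23,v27,v20) [--+] → (-0.217689, -2.81564, -0.157)–(-0.665967, -2.91795, -0.157)  len=0.4598
  (v20,v27,v24) [+-+] → (-0.217689, -2.81564, -0.157)–(1.86611, -2.34006, -0.157)  len=2.1374
  (v26,v2,v27) [++-] → (1.6675, -0.414284, -0.157)–(1.16409, -1.45967, -0.157)  len=1.1603
  (v27,v2,v3) [-+-] → (1.6675, -0.414284, -0.157)–(1.867, 0, -0.157)  len=0.4598
  (v27,v3,v24) [--+] → (2.06561, -1.92577, -0.157)–(1.86611, -2.34006, -0.157)  len=0.4598
  (v24,v3,v0) [+-+] → (2.06561, -1.92577, -0.157)–(2.993, 0, -0.157)  len=2.1374

Chained into 2 loop(s):
  loop 1: 14 segments, perimeter = 11.3409
  loop 2: 14 segments, perimeter = 18.1807
Total perimeter = 29.522

loops=2 perimeter=29.522


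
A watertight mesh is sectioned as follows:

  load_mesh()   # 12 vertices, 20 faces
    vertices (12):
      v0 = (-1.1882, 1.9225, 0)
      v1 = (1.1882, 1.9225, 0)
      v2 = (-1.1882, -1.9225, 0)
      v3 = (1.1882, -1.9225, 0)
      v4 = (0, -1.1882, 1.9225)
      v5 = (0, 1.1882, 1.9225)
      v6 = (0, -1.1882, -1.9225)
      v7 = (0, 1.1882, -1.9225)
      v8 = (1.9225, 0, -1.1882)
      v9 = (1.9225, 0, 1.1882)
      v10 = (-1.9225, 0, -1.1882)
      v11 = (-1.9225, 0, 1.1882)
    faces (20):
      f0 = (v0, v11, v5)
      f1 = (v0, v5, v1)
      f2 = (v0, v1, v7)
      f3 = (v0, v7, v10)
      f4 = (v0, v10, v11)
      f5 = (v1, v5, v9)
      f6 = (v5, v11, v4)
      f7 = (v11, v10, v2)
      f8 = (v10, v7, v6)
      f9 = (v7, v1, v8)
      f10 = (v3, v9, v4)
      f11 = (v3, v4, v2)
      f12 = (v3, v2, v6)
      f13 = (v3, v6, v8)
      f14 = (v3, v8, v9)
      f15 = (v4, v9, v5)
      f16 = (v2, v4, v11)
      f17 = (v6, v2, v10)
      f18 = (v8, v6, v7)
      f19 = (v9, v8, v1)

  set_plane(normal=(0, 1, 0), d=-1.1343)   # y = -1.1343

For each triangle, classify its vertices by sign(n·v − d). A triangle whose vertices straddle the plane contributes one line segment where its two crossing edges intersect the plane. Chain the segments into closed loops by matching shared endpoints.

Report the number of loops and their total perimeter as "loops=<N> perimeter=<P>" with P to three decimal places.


loops=1 perimeter=10.253

Straddling triangles (10 of 20):
  (v5,v11,v4) [++-] → (-0.0872099, -1.1343, 1.88919)–(0, -1.1343, 1.9225)  len=0.0934
  (v11,v10,v2) [++-] → (-1.48925, -1.1343, -0.487147)–(-1.48925, -1.1343, 0.487147)  len=0.9743
  (v10,v7,v6) [++-] → (0, -1.1343, -1.9225)–(-0.0872099, -1.1343, -1.88919)  len=0.0934
  (v3,v9,v4) [-+-] → (1.48925, -1.1343, 0.487147)–(0.0872099, -1.1343, 1.88919)  len=1.9828
  (v3,v6,v8) [--+] → (0.0872099, -1.1343, -1.88919)–(1.48925, -1.1343, -0.487147)  len=1.9828
  (v3,v8,v9) [-++] → (1.48925, -1.1343, -0.487147)–(1.48925, -1.1343, 0.487147)  len=0.9743
  (v4,v9,v5) [-++] → (0.0872099, -1.1343, 1.88919)–(0, -1.1343, 1.9225)  len=0.0934
  (v2,v4,v11) [--+] → (-0.0872099, -1.1343, 1.88919)–(-1.48925, -1.1343, 0.487147)  len=1.9828
  (v6,v2,v10) [--+] → (-1.48925, -1.1343, -0.487147)–(-0.0872099, -1.1343, -1.88919)  len=1.9828
  (v8,v6,v7) [+-+] → (0.0872099, -1.1343, -1.88919)–(0, -1.1343, -1.9225)  len=0.0934

Chained into 1 loop(s):
  loop 1: 10 segments, perimeter = 10.2532
Total perimeter = 10.253
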